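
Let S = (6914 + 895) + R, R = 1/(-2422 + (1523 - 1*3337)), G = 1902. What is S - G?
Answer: 25022051/4236 ≈ 5907.0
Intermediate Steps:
R = -1/4236 (R = 1/(-2422 + (1523 - 3337)) = 1/(-2422 - 1814) = 1/(-4236) = -1/4236 ≈ -0.00023607)
S = 33078923/4236 (S = (6914 + 895) - 1/4236 = 7809 - 1/4236 = 33078923/4236 ≈ 7809.0)
S - G = 33078923/4236 - 1*1902 = 33078923/4236 - 1902 = 25022051/4236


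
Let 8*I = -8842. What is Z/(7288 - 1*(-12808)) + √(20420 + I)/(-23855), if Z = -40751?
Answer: -40751/20096 - √77259/47710 ≈ -2.0336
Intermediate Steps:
I = -4421/4 (I = (⅛)*(-8842) = -4421/4 ≈ -1105.3)
Z/(7288 - 1*(-12808)) + √(20420 + I)/(-23855) = -40751/(7288 - 1*(-12808)) + √(20420 - 4421/4)/(-23855) = -40751/(7288 + 12808) + √(77259/4)*(-1/23855) = -40751/20096 + (√77259/2)*(-1/23855) = -40751*1/20096 - √77259/47710 = -40751/20096 - √77259/47710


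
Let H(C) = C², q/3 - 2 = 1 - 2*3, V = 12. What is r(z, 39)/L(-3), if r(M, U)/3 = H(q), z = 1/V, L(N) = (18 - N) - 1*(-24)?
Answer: 27/5 ≈ 5.4000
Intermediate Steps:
L(N) = 42 - N (L(N) = (18 - N) + 24 = 42 - N)
z = 1/12 ≈ 0.083333
q = -9 (q = 6 + 3*(1 - 2*3) = 6 + 3*(1 - 6) = 6 + 3*(-5) = 6 - 15 = -9)
r(M, U) = 243 (r(M, U) = 3*(-9)² = 3*81 = 243)
r(z, 39)/L(-3) = 243/(42 - 1*(-3)) = 243/(42 + 3) = 243/45 = 243*(1/45) = 27/5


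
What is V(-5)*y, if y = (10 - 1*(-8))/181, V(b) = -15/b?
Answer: 54/181 ≈ 0.29834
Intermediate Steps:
y = 18/181 (y = (10 + 8)*(1/181) = 18*(1/181) = 18/181 ≈ 0.099447)
V(-5)*y = -15/(-5)*(18/181) = -15*(-1/5)*(18/181) = 3*(18/181) = 54/181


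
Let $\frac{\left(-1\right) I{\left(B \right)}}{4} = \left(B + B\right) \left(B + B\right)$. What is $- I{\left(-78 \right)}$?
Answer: $97344$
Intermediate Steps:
$I{\left(B \right)} = - 16 B^{2}$ ($I{\left(B \right)} = - 4 \left(B + B\right) \left(B + B\right) = - 4 \cdot 2 B 2 B = - 4 \cdot 4 B^{2} = - 16 B^{2}$)
$- I{\left(-78 \right)} = - \left(-16\right) \left(-78\right)^{2} = - \left(-16\right) 6084 = \left(-1\right) \left(-97344\right) = 97344$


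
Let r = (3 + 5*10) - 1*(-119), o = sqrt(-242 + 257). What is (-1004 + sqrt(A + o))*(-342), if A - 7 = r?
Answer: 343368 - 342*sqrt(179 + sqrt(15)) ≈ 3.3874e+5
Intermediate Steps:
o = sqrt(15) ≈ 3.8730
r = 172 (r = (3 + 50) + 119 = 53 + 119 = 172)
A = 179 (A = 7 + 172 = 179)
(-1004 + sqrt(A + o))*(-342) = (-1004 + sqrt(179 + sqrt(15)))*(-342) = 343368 - 342*sqrt(179 + sqrt(15))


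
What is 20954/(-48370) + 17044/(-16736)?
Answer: -146888053/101190040 ≈ -1.4516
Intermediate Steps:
20954/(-48370) + 17044/(-16736) = 20954*(-1/48370) + 17044*(-1/16736) = -10477/24185 - 4261/4184 = -146888053/101190040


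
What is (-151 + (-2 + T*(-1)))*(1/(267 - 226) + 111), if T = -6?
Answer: -669144/41 ≈ -16321.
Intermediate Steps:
(-151 + (-2 + T*(-1)))*(1/(267 - 226) + 111) = (-151 + (-2 - 6*(-1)))*(1/(267 - 226) + 111) = (-151 + (-2 + 6))*(1/41 + 111) = (-151 + 4)*(1/41 + 111) = -147*4552/41 = -669144/41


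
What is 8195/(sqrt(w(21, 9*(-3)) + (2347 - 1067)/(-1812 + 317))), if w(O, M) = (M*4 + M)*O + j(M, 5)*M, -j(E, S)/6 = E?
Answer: -745*I*sqrt(644568353)/195977 ≈ -96.513*I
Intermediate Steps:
j(E, S) = -6*E
w(O, M) = -6*M**2 + 5*M*O (w(O, M) = (M*4 + M)*O + (-6*M)*M = (4*M + M)*O - 6*M**2 = (5*M)*O - 6*M**2 = 5*M*O - 6*M**2 = -6*M**2 + 5*M*O)
8195/(sqrt(w(21, 9*(-3)) + (2347 - 1067)/(-1812 + 317))) = 8195/(sqrt((9*(-3))*(-54*(-3) + 5*21) + (2347 - 1067)/(-1812 + 317))) = 8195/(sqrt(-27*(-6*(-27) + 105) + 1280/(-1495))) = 8195/(sqrt(-27*(162 + 105) + 1280*(-1/1495))) = 8195/(sqrt(-27*267 - 256/299)) = 8195/(sqrt(-7209 - 256/299)) = 8195/(sqrt(-2155747/299)) = 8195/((I*sqrt(644568353)/299)) = 8195*(-I*sqrt(644568353)/2155747) = -745*I*sqrt(644568353)/195977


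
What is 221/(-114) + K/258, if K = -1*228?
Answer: -13835/4902 ≈ -2.8223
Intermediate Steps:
K = -228
221/(-114) + K/258 = 221/(-114) - 228/258 = 221*(-1/114) - 228*1/258 = -221/114 - 38/43 = -13835/4902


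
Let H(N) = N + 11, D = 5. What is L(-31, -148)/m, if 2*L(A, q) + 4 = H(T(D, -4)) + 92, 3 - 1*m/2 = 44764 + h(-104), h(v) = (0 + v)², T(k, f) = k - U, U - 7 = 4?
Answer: -93/222308 ≈ -0.00041834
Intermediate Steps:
U = 11 (U = 7 + 4 = 11)
T(k, f) = -11 + k (T(k, f) = k - 1*11 = k - 11 = -11 + k)
H(N) = 11 + N
h(v) = v²
m = -111154 (m = 6 - 2*(44764 + (-104)²) = 6 - 2*(44764 + 10816) = 6 - 2*55580 = 6 - 111160 = -111154)
L(A, q) = 93/2 (L(A, q) = -2 + ((11 + (-11 + 5)) + 92)/2 = -2 + ((11 - 6) + 92)/2 = -2 + (5 + 92)/2 = -2 + (½)*97 = -2 + 97/2 = 93/2)
L(-31, -148)/m = (93/2)/(-111154) = (93/2)*(-1/111154) = -93/222308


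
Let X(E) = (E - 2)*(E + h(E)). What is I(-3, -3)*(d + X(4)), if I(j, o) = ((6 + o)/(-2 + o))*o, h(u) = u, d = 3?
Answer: 171/5 ≈ 34.200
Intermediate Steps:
X(E) = 2*E*(-2 + E) (X(E) = (E - 2)*(E + E) = (-2 + E)*(2*E) = 2*E*(-2 + E))
I(j, o) = o*(6 + o)/(-2 + o) (I(j, o) = ((6 + o)/(-2 + o))*o = o*(6 + o)/(-2 + o))
I(-3, -3)*(d + X(4)) = (-3*(6 - 3)/(-2 - 3))*(3 + 2*4*(-2 + 4)) = (-3*3/(-5))*(3 + 2*4*2) = (-3*(-1/5)*3)*(3 + 16) = (9/5)*19 = 171/5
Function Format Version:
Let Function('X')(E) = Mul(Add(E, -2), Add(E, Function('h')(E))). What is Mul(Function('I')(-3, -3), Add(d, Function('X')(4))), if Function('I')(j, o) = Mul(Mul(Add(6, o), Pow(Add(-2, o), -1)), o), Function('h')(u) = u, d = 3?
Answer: Rational(171, 5) ≈ 34.200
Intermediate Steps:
Function('X')(E) = Mul(2, E, Add(-2, E)) (Function('X')(E) = Mul(Add(E, -2), Add(E, E)) = Mul(Add(-2, E), Mul(2, E)) = Mul(2, E, Add(-2, E)))
Function('I')(j, o) = Mul(o, Pow(Add(-2, o), -1), Add(6, o)) (Function('I')(j, o) = Mul(Mul(Pow(Add(-2, o), -1), Add(6, o)), o) = Mul(o, Pow(Add(-2, o), -1), Add(6, o)))
Mul(Function('I')(-3, -3), Add(d, Function('X')(4))) = Mul(Mul(-3, Pow(Add(-2, -3), -1), Add(6, -3)), Add(3, Mul(2, 4, Add(-2, 4)))) = Mul(Mul(-3, Pow(-5, -1), 3), Add(3, Mul(2, 4, 2))) = Mul(Mul(-3, Rational(-1, 5), 3), Add(3, 16)) = Mul(Rational(9, 5), 19) = Rational(171, 5)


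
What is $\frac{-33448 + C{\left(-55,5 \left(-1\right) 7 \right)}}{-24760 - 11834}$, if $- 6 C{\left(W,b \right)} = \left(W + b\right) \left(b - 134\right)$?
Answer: $\frac{35983}{36594} \approx 0.9833$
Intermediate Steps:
$C{\left(W,b \right)} = - \frac{\left(-134 + b\right) \left(W + b\right)}{6}$ ($C{\left(W,b \right)} = - \frac{\left(W + b\right) \left(b - 134\right)}{6} = - \frac{\left(W + b\right) \left(-134 + b\right)}{6} = - \frac{\left(-134 + b\right) \left(W + b\right)}{6}$)
$\frac{-33448 + C{\left(-55,5 \left(-1\right) 7 \right)}}{-24760 - 11834} = \frac{-33448 + \left(- \frac{\left(5 \left(-1\right) 7\right)^{2}}{6} + \frac{67}{3} \left(-55\right) + \frac{67 \cdot 5 \left(-1\right) 7}{3} - - \frac{55 \cdot 5 \left(-1\right) 7}{6}\right)}{-24760 - 11834} = \frac{-33448 - \left(\frac{3685}{3} + \frac{1225}{6} - \left(- \frac{315}{2}\right) 7\right)}{-36594} = \left(-33448 - \left(2010 + \frac{1225}{6} + \frac{1925}{6}\right)\right) \left(- \frac{1}{36594}\right) = \left(-33448 - 2535\right) \left(- \frac{1}{36594}\right) = \left(-35983\right) \left(- \frac{1}{36594}\right) = \frac{35983}{36594}$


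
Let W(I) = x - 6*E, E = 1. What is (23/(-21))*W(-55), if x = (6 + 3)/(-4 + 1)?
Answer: 69/7 ≈ 9.8571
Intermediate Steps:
x = -3 (x = 9/(-3) = 9*(-⅓) = -3)
W(I) = -9 (W(I) = -3 - 6*1 = -3 - 6 = -9)
(23/(-21))*W(-55) = (23/(-21))*(-9) = (23*(-1/21))*(-9) = -23/21*(-9) = 69/7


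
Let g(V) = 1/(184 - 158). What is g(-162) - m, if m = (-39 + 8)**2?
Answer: -24985/26 ≈ -960.96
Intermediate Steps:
g(V) = 1/26
m = 961 (m = (-31)**2 = 961)
g(-162) - m = 1/26 - 1*961 = 1/26 - 961 = -24985/26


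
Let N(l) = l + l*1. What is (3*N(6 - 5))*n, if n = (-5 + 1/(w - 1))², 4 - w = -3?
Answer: 841/6 ≈ 140.17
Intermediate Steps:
w = 7 (w = 4 - 1*(-3) = 4 + 3 = 7)
N(l) = 2*l (N(l) = l + l = 2*l)
n = 841/36 (n = (-5 + 1/(7 - 1))² = (-5 + 1/6)² = (-5 + ⅙)² = (-29/6)² = 841/36 ≈ 23.361)
(3*N(6 - 5))*n = (3*(2*(6 - 5)))*(841/36) = (3*(2*1))*(841/36) = (3*2)*(841/36) = 6*(841/36) = 841/6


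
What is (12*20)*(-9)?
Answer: -2160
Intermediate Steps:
(12*20)*(-9) = 240*(-9) = -2160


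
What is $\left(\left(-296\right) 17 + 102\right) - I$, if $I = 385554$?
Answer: $-390484$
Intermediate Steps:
$\left(\left(-296\right) 17 + 102\right) - I = \left(\left(-296\right) 17 + 102\right) - 385554 = \left(-5032 + 102\right) - 385554 = -4930 - 385554 = -390484$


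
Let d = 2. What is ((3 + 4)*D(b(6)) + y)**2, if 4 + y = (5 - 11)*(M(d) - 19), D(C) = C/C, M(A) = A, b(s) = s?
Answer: 11025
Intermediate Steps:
D(C) = 1
y = 98 (y = -4 + (5 - 11)*(2 - 19) = -4 - 6*(-17) = -4 + 102 = 98)
((3 + 4)*D(b(6)) + y)**2 = ((3 + 4)*1 + 98)**2 = (7*1 + 98)**2 = (7 + 98)**2 = 105**2 = 11025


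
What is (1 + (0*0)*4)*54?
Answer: 54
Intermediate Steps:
(1 + (0*0)*4)*54 = (1 + 0*4)*54 = (1 + 0)*54 = 1*54 = 54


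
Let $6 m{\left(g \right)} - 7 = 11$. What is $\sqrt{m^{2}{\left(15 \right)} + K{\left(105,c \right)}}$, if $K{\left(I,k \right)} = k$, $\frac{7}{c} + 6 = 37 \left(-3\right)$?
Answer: $\frac{\sqrt{13598}}{39} \approx 2.99$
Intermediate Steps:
$c = - \frac{7}{117}$ ($c = \frac{7}{-6 + 37 \left(-3\right)} = \frac{7}{-6 - 111} = \frac{7}{-117} = 7 \left(- \frac{1}{117}\right) = - \frac{7}{117} \approx -0.059829$)
$m{\left(g \right)} = 3$ ($m{\left(g \right)} = \frac{7}{6} + \frac{1}{6} \cdot 11 = \frac{7}{6} + \frac{11}{6} = 3$)
$\sqrt{m^{2}{\left(15 \right)} + K{\left(105,c \right)}} = \sqrt{3^{2} - \frac{7}{117}} = \sqrt{9 - \frac{7}{117}} = \sqrt{\frac{1046}{117}} = \frac{\sqrt{13598}}{39}$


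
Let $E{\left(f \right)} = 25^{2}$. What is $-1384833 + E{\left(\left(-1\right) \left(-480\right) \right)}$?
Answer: $-1384208$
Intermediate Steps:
$E{\left(f \right)} = 625$
$-1384833 + E{\left(\left(-1\right) \left(-480\right) \right)} = -1384833 + 625 = -1384208$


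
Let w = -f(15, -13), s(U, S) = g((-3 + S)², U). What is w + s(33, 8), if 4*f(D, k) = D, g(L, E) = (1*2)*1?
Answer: -7/4 ≈ -1.7500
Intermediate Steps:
g(L, E) = 2 (g(L, E) = 2*1 = 2)
s(U, S) = 2
f(D, k) = D/4
w = -15/4 ≈ -3.7500
w + s(33, 8) = -15/4 + 2 = -7/4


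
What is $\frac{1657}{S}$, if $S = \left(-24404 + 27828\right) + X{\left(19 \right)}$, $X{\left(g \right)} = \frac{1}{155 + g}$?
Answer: $\frac{288318}{595777} \approx 0.48394$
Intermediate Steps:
$S = \frac{595777}{174}$ ($S = \left(-24404 + 27828\right) + \frac{1}{155 + 19} = 3424 + \frac{1}{174} = \frac{595777}{174} \approx 3424.0$)
$\frac{1657}{S} = \frac{1657}{\frac{595777}{174}} = 1657 \cdot \frac{174}{595777} = \frac{288318}{595777}$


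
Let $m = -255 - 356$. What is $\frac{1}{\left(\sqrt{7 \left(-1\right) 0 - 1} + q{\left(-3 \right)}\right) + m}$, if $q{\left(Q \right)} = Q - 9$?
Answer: $- \frac{623}{388130} - \frac{i}{388130} \approx -0.0016051 - 2.5765 \cdot 10^{-6} i$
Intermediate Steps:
$q{\left(Q \right)} = -9 + Q$
$m = -611$ ($m = -255 - 356 = -611$)
$\frac{1}{\left(\sqrt{7 \left(-1\right) 0 - 1} + q{\left(-3 \right)}\right) + m} = \frac{1}{\left(\sqrt{7 \left(-1\right) 0 - 1} - 12\right) - 611} = \frac{1}{\left(\sqrt{\left(-7\right) 0 - 1} - 12\right) - 611} = \frac{1}{\left(\sqrt{0 - 1} - 12\right) - 611} = \frac{1}{\left(\sqrt{-1} - 12\right) - 611} = \frac{1}{\left(i - 12\right) - 611} = \frac{1}{\left(-12 + i\right) - 611} = \frac{1}{-623 + i} = \frac{-623 - i}{388130}$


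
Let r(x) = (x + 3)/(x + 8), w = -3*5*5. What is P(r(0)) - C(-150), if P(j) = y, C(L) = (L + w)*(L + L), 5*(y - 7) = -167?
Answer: -337632/5 ≈ -67526.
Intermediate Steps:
y = -132/5 (y = 7 + (⅕)*(-167) = 7 - 167/5 = -132/5 ≈ -26.400)
w = -75 (w = -15*5 = -75)
r(x) = (3 + x)/(8 + x)
C(L) = 2*L*(-75 + L) (C(L) = (L - 75)*(L + L) = (-75 + L)*(2*L) = 2*L*(-75 + L))
P(j) = -132/5
P(r(0)) - C(-150) = -132/5 - 2*(-150)*(-75 - 150) = -132/5 - 2*(-150)*(-225) = -132/5 - 1*67500 = -132/5 - 67500 = -337632/5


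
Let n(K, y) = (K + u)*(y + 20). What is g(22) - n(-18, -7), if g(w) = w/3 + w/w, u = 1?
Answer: 688/3 ≈ 229.33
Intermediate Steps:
n(K, y) = (1 + K)*(20 + y) (n(K, y) = (K + 1)*(y + 20) = (1 + K)*(20 + y))
g(w) = 1 + w/3 (g(w) = w*(⅓) + 1 = w/3 + 1 = 1 + w/3)
g(22) - n(-18, -7) = (1 + (⅓)*22) - (20 - 7 + 20*(-18) - 18*(-7)) = (1 + 22/3) - (20 - 7 - 360 + 126) = 25/3 - 1*(-221) = 25/3 + 221 = 688/3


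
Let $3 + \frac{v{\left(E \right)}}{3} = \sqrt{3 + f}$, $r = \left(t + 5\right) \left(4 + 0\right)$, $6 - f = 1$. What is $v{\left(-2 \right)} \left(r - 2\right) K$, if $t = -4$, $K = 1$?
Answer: $-18 + 12 \sqrt{2} \approx -1.0294$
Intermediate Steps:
$f = 5$ ($f = 6 - 1 = 5$)
$r = 4$ ($r = \left(-4 + 5\right) \left(4 + 0\right) = 1 \cdot 4 = 4$)
$v{\left(E \right)} = -9 + 6 \sqrt{2}$ ($v{\left(E \right)} = -9 + 3 \sqrt{3 + 5} = -9 + 3 \sqrt{8} = -9 + 3 \cdot 2 \sqrt{2} = -9 + 6 \sqrt{2}$)
$v{\left(-2 \right)} \left(r - 2\right) K = \left(-9 + 6 \sqrt{2}\right) \left(4 - 2\right) 1 = \left(-9 + 6 \sqrt{2}\right) 2 \cdot 1 = \left(-18 + 12 \sqrt{2}\right) 1 = -18 + 12 \sqrt{2}$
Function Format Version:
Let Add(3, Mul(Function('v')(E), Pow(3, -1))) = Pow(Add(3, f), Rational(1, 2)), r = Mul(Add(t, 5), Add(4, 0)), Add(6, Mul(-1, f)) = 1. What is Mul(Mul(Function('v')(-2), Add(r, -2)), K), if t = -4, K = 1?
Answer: Add(-18, Mul(12, Pow(2, Rational(1, 2)))) ≈ -1.0294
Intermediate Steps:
f = 5 (f = Add(6, Mul(-1, 1)) = Add(6, -1) = 5)
r = 4 (r = Mul(Add(-4, 5), Add(4, 0)) = Mul(1, 4) = 4)
Function('v')(E) = Add(-9, Mul(6, Pow(2, Rational(1, 2)))) (Function('v')(E) = Add(-9, Mul(3, Pow(Add(3, 5), Rational(1, 2)))) = Add(-9, Mul(3, Pow(8, Rational(1, 2)))) = Add(-9, Mul(3, Mul(2, Pow(2, Rational(1, 2))))) = Add(-9, Mul(6, Pow(2, Rational(1, 2)))))
Mul(Mul(Function('v')(-2), Add(r, -2)), K) = Mul(Mul(Add(-9, Mul(6, Pow(2, Rational(1, 2)))), Add(4, -2)), 1) = Mul(Mul(Add(-9, Mul(6, Pow(2, Rational(1, 2)))), 2), 1) = Mul(Add(-18, Mul(12, Pow(2, Rational(1, 2)))), 1) = Add(-18, Mul(12, Pow(2, Rational(1, 2))))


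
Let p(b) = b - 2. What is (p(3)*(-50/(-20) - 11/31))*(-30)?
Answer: -1995/31 ≈ -64.355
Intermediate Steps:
p(b) = -2 + b
(p(3)*(-50/(-20) - 11/31))*(-30) = ((-2 + 3)*(-50/(-20) - 11/31))*(-30) = (1*(-50*(-1/20) - 11*1/31))*(-30) = (1*(5/2 - 11/31))*(-30) = (1*(133/62))*(-30) = (133/62)*(-30) = -1995/31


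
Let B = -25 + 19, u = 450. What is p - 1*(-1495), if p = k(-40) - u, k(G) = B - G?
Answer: 1079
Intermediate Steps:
B = -6
k(G) = -6 - G
p = -416 (p = (-6 - 1*(-40)) - 1*450 = (-6 + 40) - 450 = 34 - 450 = -416)
p - 1*(-1495) = -416 - 1*(-1495) = -416 + 1495 = 1079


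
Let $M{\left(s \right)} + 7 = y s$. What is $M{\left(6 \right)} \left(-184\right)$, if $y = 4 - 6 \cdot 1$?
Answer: $3496$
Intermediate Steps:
$y = -2$ ($y = 4 - 6 = -2$)
$M{\left(s \right)} = -7 - 2 s$
$M{\left(6 \right)} \left(-184\right) = \left(-7 - 12\right) \left(-184\right) = \left(-19\right) \left(-184\right) = 3496$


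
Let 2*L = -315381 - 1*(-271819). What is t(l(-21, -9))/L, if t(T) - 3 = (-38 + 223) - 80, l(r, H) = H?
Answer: -108/21781 ≈ -0.0049585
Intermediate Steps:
t(T) = 108 (t(T) = 3 + ((-38 + 223) - 80) = 3 + (185 - 80) = 3 + 105 = 108)
L = -21781 (L = (-315381 - 1*(-271819))/2 = (-315381 + 271819)/2 = (½)*(-43562) = -21781)
t(l(-21, -9))/L = 108/(-21781) = 108*(-1/21781) = -108/21781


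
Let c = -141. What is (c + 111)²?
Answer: 900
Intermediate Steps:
(c + 111)² = (-141 + 111)² = (-30)² = 900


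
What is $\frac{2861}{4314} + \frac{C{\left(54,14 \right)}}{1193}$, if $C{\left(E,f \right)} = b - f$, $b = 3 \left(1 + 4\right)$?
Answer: $\frac{3417487}{5146602} \approx 0.66403$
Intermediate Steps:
$b = 15$ ($b = 3 \cdot 5 = 15$)
$C{\left(E,f \right)} = 15 - f$
$\frac{2861}{4314} + \frac{C{\left(54,14 \right)}}{1193} = \frac{2861}{4314} + \frac{15 - 14}{1193} = 2861 \cdot \frac{1}{4314} + \left(15 - 14\right) \frac{1}{1193} = \frac{2861}{4314} + 1 \cdot \frac{1}{1193} = \frac{2861}{4314} + \frac{1}{1193} = \frac{3417487}{5146602}$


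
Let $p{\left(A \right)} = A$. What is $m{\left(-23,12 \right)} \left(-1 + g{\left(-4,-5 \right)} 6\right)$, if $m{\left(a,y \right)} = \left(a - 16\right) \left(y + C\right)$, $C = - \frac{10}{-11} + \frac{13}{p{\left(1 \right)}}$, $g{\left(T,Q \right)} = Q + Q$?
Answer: $\frac{678015}{11} \approx 61638.0$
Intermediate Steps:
$g{\left(T,Q \right)} = 2 Q$
$C = \frac{153}{11}$ ($C = - \frac{10}{-11} + \frac{13}{1} = \left(-10\right) \left(- \frac{1}{11}\right) + 13 \cdot 1 = \frac{10}{11} + 13 = \frac{153}{11} \approx 13.909$)
$m{\left(a,y \right)} = \left(-16 + a\right) \left(\frac{153}{11} + y\right)$ ($m{\left(a,y \right)} = \left(a - 16\right) \left(y + \frac{153}{11}\right) = \left(-16 + a\right) \left(\frac{153}{11} + y\right)$)
$m{\left(-23,12 \right)} \left(-1 + g{\left(-4,-5 \right)} 6\right) = \left(- \frac{2448}{11} - 192 + \frac{153}{11} \left(-23\right) - 276\right) \left(-1 + 2 \left(-5\right) 6\right) = \left(- \frac{2448}{11} - 192 - \frac{3519}{11} - 276\right) \left(-1 - 60\right) = - \frac{11115 \left(-1 - 60\right)}{11} = \left(- \frac{11115}{11}\right) \left(-61\right) = \frac{678015}{11}$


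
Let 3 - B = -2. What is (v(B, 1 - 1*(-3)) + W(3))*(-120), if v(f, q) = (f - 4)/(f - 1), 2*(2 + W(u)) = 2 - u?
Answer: 270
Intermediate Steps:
B = 5 (B = 3 - 1*(-2) = 3 + 2 = 5)
W(u) = -1 - u/2 (W(u) = -2 + (2 - u)/2 = -2 + (1 - u/2) = -1 - u/2)
v(f, q) = (-4 + f)/(-1 + f)
(v(B, 1 - 1*(-3)) + W(3))*(-120) = ((-4 + 5)/(-1 + 5) + (-1 - ½*3))*(-120) = (1/4 + (-1 - 3/2))*(-120) = ((¼)*1 - 5/2)*(-120) = (¼ - 5/2)*(-120) = -9/4*(-120) = 270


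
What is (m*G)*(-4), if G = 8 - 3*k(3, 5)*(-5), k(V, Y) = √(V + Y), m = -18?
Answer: 576 + 2160*√2 ≈ 3630.7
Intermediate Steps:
G = 8 + 30*√2 (G = 8 - 3*√(3 + 5)*(-5) = 8 - 3*√8*(-5) = 8 - 3*(2*√2)*(-5) = 8 - 6*√2*(-5) = 8 - (-30)*√2 = 8 + 30*√2 ≈ 50.426)
(m*G)*(-4) = -18*(8 + 30*√2)*(-4) = (-144 - 540*√2)*(-4) = 576 + 2160*√2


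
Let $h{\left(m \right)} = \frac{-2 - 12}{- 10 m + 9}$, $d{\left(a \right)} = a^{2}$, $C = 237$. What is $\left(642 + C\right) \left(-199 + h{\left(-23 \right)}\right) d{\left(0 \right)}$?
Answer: $0$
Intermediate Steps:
$h{\left(m \right)} = - \frac{14}{9 - 10 m}$
$\left(642 + C\right) \left(-199 + h{\left(-23 \right)}\right) d{\left(0 \right)} = \left(642 + 237\right) \left(-199 + \frac{14}{-9 + 10 \left(-23\right)}\right) 0^{2} = 879 \left(-199 + \frac{14}{-9 - 230}\right) 0 = 879 \left(-199 + \frac{14}{-239}\right) 0 = 879 \left(-199 + 14 \left(- \frac{1}{239}\right)\right) 0 = 879 \left(-199 - \frac{14}{239}\right) 0 = 879 \left(- \frac{47575}{239}\right) 0 = \left(- \frac{41818425}{239}\right) 0 = 0$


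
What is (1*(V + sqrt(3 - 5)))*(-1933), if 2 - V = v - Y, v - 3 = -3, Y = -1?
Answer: -1933 - 1933*I*sqrt(2) ≈ -1933.0 - 2733.7*I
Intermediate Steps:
v = 0 (v = 3 - 3 = 0)
V = 1 (V = 2 - (0 - 1*(-1)) = 2 - (0 + 1) = 2 - 1*1 = 2 - 1 = 1)
(1*(V + sqrt(3 - 5)))*(-1933) = (1*(1 + sqrt(3 - 5)))*(-1933) = (1*(1 + sqrt(-2)))*(-1933) = (1*(1 + I*sqrt(2)))*(-1933) = (1 + I*sqrt(2))*(-1933) = -1933 - 1933*I*sqrt(2)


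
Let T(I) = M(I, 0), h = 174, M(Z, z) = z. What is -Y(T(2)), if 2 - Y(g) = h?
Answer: 172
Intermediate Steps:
T(I) = 0
Y(g) = -172 (Y(g) = 2 - 1*174 = 2 - 174 = -172)
-Y(T(2)) = -1*(-172) = 172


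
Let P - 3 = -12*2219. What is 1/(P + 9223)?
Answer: -1/17402 ≈ -5.7465e-5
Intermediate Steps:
P = -26625 (P = 3 - 12*2219 = 3 - 26628 = -26625)
1/(P + 9223) = 1/(-26625 + 9223) = 1/(-17402) = -1/17402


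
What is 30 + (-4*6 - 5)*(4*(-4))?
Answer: 494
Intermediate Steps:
30 + (-4*6 - 5)*(4*(-4)) = 30 + (-24 - 5)*(-16) = 30 - 29*(-16) = 30 + 464 = 494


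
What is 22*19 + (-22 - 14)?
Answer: 382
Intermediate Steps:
22*19 + (-22 - 14) = 418 - 36 = 382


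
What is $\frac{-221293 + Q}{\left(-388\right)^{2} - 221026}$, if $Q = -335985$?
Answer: $\frac{278639}{35241} \approx 7.9067$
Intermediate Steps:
$\frac{-221293 + Q}{\left(-388\right)^{2} - 221026} = \frac{-221293 - 335985}{\left(-388\right)^{2} - 221026} = - \frac{557278}{150544 - 221026} = - \frac{557278}{-70482} = \left(-557278\right) \left(- \frac{1}{70482}\right) = \frac{278639}{35241}$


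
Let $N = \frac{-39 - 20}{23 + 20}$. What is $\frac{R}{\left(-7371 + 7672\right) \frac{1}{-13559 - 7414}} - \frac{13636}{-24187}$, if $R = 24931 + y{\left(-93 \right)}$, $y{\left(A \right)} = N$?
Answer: $- \frac{543784309858526}{313052341} \approx -1.737 \cdot 10^{6}$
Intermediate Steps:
$N = - \frac{59}{43} \approx -1.3721$
$y{\left(A \right)} = - \frac{59}{43}$
$R = \frac{1071974}{43}$ ($R = 24931 - \frac{59}{43} = \frac{1071974}{43} \approx 24930.0$)
$\frac{R}{\left(-7371 + 7672\right) \frac{1}{-13559 - 7414}} - \frac{13636}{-24187} = \frac{1071974}{43 \frac{-7371 + 7672}{-13559 - 7414}} - \frac{13636}{-24187} = \frac{1071974}{43 \frac{301}{-20973}} - - \frac{13636}{24187} = \frac{1071974}{43 \cdot 301 \left(- \frac{1}{20973}\right)} + \frac{13636}{24187} = \frac{1071974}{43 \left(- \frac{301}{20973}\right)} + \frac{13636}{24187} = \frac{1071974}{43} \left(- \frac{20973}{301}\right) + \frac{13636}{24187} = - \frac{22482510702}{12943} + \frac{13636}{24187} = - \frac{543784309858526}{313052341}$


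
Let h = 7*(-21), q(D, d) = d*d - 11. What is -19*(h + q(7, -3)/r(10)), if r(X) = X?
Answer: 13984/5 ≈ 2796.8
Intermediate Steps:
q(D, d) = -11 + d**2 (q(D, d) = d**2 - 11 = -11 + d**2)
h = -147
-19*(h + q(7, -3)/r(10)) = -19*(-147 + (-11 + (-3)**2)/10) = -19*(-147 + (-11 + 9)*(1/10)) = -19*(-147 - 2*1/10) = -19*(-147 - 1/5) = -19*(-736/5) = 13984/5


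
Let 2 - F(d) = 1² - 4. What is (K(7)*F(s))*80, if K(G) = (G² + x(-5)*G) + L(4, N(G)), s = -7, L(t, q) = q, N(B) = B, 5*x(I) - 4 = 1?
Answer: 25200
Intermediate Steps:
x(I) = 1 (x(I) = ⅘ + (⅕)*1 = ⅘ + ⅕ = 1)
F(d) = 5 (F(d) = 2 - (1² - 4) = 2 - (1 - 4) = 2 - 1*(-3) = 2 + 3 = 5)
K(G) = G² + 2*G (K(G) = (G² + 1*G) + G = (G² + G) + G = (G + G²) + G = G² + 2*G)
(K(7)*F(s))*80 = ((7*(2 + 7))*5)*80 = ((7*9)*5)*80 = (63*5)*80 = 315*80 = 25200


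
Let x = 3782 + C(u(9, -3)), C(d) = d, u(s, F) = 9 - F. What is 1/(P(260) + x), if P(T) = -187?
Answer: 1/3607 ≈ 0.00027724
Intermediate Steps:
x = 3794 (x = 3782 + (9 - 1*(-3)) = 3782 + (9 + 3) = 3782 + 12 = 3794)
1/(P(260) + x) = 1/(-187 + 3794) = 1/3607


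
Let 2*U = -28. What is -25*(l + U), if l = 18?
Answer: -100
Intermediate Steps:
U = -14 (U = (½)*(-28) = -14)
-25*(l + U) = -25*(18 - 14) = -25*4 = -100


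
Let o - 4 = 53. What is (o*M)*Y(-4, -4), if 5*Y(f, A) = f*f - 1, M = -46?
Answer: -7866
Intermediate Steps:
Y(f, A) = -⅕ + f²/5 (Y(f, A) = (f*f - 1)/5 = (f² - 1)/5 = (-1 + f²)/5 = -⅕ + f²/5)
o = 57 (o = 4 + 53 = 57)
(o*M)*Y(-4, -4) = (57*(-46))*(-⅕ + (⅕)*(-4)²) = -2622*(-⅕ + (⅕)*16) = -2622*(-⅕ + 16/5) = -2622*3 = -7866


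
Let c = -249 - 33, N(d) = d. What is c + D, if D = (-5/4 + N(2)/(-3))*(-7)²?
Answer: -4511/12 ≈ -375.92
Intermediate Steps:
c = -282
D = -1127/12 (D = (-5/4 + 2/(-3))*(-7)² = (-5*¼ + 2*(-⅓))*49 = (-5/4 - ⅔)*49 = -23/12*49 = -1127/12 ≈ -93.917)
c + D = -282 - 1127/12 = -4511/12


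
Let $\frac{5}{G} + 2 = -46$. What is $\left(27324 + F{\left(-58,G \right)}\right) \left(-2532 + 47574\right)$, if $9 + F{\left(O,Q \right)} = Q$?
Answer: $\frac{9842540305}{8} \approx 1.2303 \cdot 10^{9}$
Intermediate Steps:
$G = - \frac{5}{48}$ ($G = \frac{5}{-2 - 46} = \frac{5}{-48} = 5 \left(- \frac{1}{48}\right) = - \frac{5}{48} \approx -0.10417$)
$F{\left(O,Q \right)} = -9 + Q$
$\left(27324 + F{\left(-58,G \right)}\right) \left(-2532 + 47574\right) = \left(27324 - \frac{437}{48}\right) \left(-2532 + 47574\right) = \left(27324 - \frac{437}{48}\right) 45042 = \frac{1311115}{48} \cdot 45042 = \frac{9842540305}{8}$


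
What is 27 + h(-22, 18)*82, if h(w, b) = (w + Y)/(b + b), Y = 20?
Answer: 202/9 ≈ 22.444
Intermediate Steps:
h(w, b) = (20 + w)/(2*b) (h(w, b) = (w + 20)/(b + b) = (20 + w)/((2*b)) = (20 + w)*(1/(2*b)) = (20 + w)/(2*b))
27 + h(-22, 18)*82 = 27 + ((1/2)*(20 - 22)/18)*82 = 27 + ((1/2)*(1/18)*(-2))*82 = 27 - 1/18*82 = 27 - 41/9 = 202/9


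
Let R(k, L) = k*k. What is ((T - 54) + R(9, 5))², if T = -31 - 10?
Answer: 196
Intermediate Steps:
R(k, L) = k²
T = -41
((T - 54) + R(9, 5))² = ((-41 - 54) + 9²)² = (-95 + 81)² = (-14)² = 196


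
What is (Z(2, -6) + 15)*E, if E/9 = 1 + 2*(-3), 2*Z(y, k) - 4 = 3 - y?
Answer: -1575/2 ≈ -787.50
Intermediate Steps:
Z(y, k) = 7/2 - y/2 (Z(y, k) = 2 + (3 - y)/2 = 2 + (3/2 - y/2) = 7/2 - y/2)
E = -45 (E = 9*(1 + 2*(-3)) = 9*(1 - 6) = 9*(-5) = -45)
(Z(2, -6) + 15)*E = ((7/2 - ½*2) + 15)*(-45) = ((7/2 - 1) + 15)*(-45) = (5/2 + 15)*(-45) = (35/2)*(-45) = -1575/2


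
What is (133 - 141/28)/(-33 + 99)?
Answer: 3583/1848 ≈ 1.9389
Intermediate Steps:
(133 - 141/28)/(-33 + 99) = (133 - 141*1/28)/66 = (133 - 141/28)*(1/66) = (3583/28)*(1/66) = 3583/1848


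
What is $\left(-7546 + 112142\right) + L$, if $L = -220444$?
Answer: $-115848$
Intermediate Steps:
$\left(-7546 + 112142\right) + L = \left(-7546 + 112142\right) - 220444 = 104596 - 220444 = -115848$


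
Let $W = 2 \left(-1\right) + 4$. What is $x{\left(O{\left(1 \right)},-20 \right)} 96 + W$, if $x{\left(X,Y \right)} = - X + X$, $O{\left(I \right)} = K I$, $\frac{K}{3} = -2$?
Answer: $2$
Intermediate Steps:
$K = -6$ ($K = 3 \left(-2\right) = -6$)
$O{\left(I \right)} = - 6 I$
$x{\left(X,Y \right)} = 0$
$W = 2$ ($W = -2 + 4 = 2$)
$x{\left(O{\left(1 \right)},-20 \right)} 96 + W = 0 \cdot 96 + 2 = 0 + 2 = 2$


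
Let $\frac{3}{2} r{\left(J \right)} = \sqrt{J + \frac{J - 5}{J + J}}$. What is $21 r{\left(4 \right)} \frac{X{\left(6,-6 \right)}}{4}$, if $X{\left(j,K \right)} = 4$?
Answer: $\frac{7 \sqrt{62}}{2} \approx 27.559$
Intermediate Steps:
$r{\left(J \right)} = \frac{2 \sqrt{J + \frac{-5 + J}{2 J}}}{3}$ ($r{\left(J \right)} = \frac{2 \sqrt{J + \frac{J - 5}{J + J}}}{3} = \frac{2 \sqrt{J + \frac{-5 + J}{2 J}}}{3}$)
$21 r{\left(4 \right)} \frac{X{\left(6,-6 \right)}}{4} = 21 \frac{\sqrt{2 - \frac{10}{4} + 4 \cdot 4}}{3} \cdot \frac{4}{4} = 21 \frac{\sqrt{2 - \frac{5}{2} + 16}}{3} \cdot 4 \cdot \frac{1}{4} = 21 \frac{\sqrt{2 - \frac{5}{2} + 16}}{3} \cdot 1 = 21 \frac{\sqrt{\frac{31}{2}}}{3} \cdot 1 = 21 \frac{\frac{1}{2} \sqrt{62}}{3} \cdot 1 = 21 \frac{\sqrt{62}}{6} \cdot 1 = \frac{7 \sqrt{62}}{2} \cdot 1 = \frac{7 \sqrt{62}}{2}$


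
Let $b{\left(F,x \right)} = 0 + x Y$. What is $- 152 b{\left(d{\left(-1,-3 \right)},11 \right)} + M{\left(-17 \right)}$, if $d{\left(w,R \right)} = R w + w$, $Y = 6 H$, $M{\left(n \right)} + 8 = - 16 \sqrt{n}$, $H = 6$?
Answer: $-60200 - 16 i \sqrt{17} \approx -60200.0 - 65.97 i$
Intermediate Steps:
$M{\left(n \right)} = -8 - 16 \sqrt{n}$
$Y = 36$ ($Y = 6 \cdot 6 = 36$)
$d{\left(w,R \right)} = w + R w$
$b{\left(F,x \right)} = 36 x$ ($b{\left(F,x \right)} = 0 + x 36 = 0 + 36 x = 36 x$)
$- 152 b{\left(d{\left(-1,-3 \right)},11 \right)} + M{\left(-17 \right)} = - 152 \cdot 36 \cdot 11 - \left(8 + 16 \sqrt{-17}\right) = \left(-152\right) 396 - \left(8 + 16 i \sqrt{17}\right) = -60192 - \left(8 + 16 i \sqrt{17}\right) = -60200 - 16 i \sqrt{17}$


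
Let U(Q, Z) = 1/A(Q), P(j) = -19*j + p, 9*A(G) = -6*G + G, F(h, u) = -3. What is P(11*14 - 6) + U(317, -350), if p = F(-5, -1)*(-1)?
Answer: -4452274/1585 ≈ -2809.0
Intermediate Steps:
p = 3 (p = -3*(-1) = 3)
A(G) = -5*G/9 (A(G) = (-6*G + G)/9 = (-5*G)/9 = -5*G/9)
P(j) = 3 - 19*j (P(j) = -19*j + 3 = 3 - 19*j)
U(Q, Z) = -9/(5*Q) (U(Q, Z) = 1/(-5*Q/9) = -9/(5*Q))
P(11*14 - 6) + U(317, -350) = (3 - 19*(11*14 - 6)) - 9/5/317 = (3 - 19*(154 - 6)) - 9/5*1/317 = (3 - 19*148) - 9/1585 = (3 - 2812) - 9/1585 = -2809 - 9/1585 = -4452274/1585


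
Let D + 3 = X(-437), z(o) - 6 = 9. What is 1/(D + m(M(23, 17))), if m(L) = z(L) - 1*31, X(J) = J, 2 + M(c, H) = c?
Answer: -1/456 ≈ -0.0021930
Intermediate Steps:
M(c, H) = -2 + c
z(o) = 15 (z(o) = 6 + 9 = 15)
m(L) = -16 (m(L) = 15 - 1*31 = 15 - 31 = -16)
D = -440 (D = -3 - 437 = -440)
1/(D + m(M(23, 17))) = 1/(-440 - 16) = 1/(-456) = -1/456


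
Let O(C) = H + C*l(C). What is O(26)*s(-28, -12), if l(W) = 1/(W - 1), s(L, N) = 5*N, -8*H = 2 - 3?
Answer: -699/10 ≈ -69.900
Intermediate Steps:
H = ⅛ (H = -(2 - 3)/8 = -⅛*(-1) = ⅛ ≈ 0.12500)
l(W) = 1/(-1 + W)
O(C) = ⅛ + C/(-1 + C)
O(26)*s(-28, -12) = ((-1 + 9*26)/(8*(-1 + 26)))*(5*(-12)) = ((⅛)*(-1 + 234)/25)*(-60) = ((⅛)*(1/25)*233)*(-60) = (233/200)*(-60) = -699/10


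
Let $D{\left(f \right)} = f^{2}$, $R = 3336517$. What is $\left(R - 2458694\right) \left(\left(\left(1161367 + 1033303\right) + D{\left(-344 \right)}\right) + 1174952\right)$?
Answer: $3061809755434$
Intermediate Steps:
$\left(R - 2458694\right) \left(\left(\left(1161367 + 1033303\right) + D{\left(-344 \right)}\right) + 1174952\right) = \left(3336517 - 2458694\right) \left(\left(\left(1161367 + 1033303\right) + \left(-344\right)^{2}\right) + 1174952\right) = 877823 \left(\left(2194670 + 118336\right) + 1174952\right) = 877823 \left(2313006 + 1174952\right) = 877823 \cdot 3487958 = 3061809755434$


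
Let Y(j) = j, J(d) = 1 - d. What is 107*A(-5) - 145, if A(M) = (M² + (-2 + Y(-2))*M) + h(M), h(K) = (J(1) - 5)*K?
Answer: 7345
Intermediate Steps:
h(K) = -5*K (h(K) = ((1 - 1*1) - 5)*K = ((1 - 1) - 5)*K = (0 - 5)*K = -5*K)
A(M) = M² - 9*M (A(M) = (M² + (-2 - 2)*M) - 5*M = (M² - 4*M) - 5*M = M² - 9*M)
107*A(-5) - 145 = 107*(-5*(-9 - 5)) - 145 = 107*(-5*(-14)) - 145 = 107*70 - 145 = 7490 - 145 = 7345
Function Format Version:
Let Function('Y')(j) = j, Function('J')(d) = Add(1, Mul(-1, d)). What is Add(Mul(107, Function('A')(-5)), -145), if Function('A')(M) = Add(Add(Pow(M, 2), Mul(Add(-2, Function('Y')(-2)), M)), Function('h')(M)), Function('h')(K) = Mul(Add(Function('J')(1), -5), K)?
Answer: 7345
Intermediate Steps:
Function('h')(K) = Mul(-5, K) (Function('h')(K) = Mul(Add(Add(1, Mul(-1, 1)), -5), K) = Mul(Add(Add(1, -1), -5), K) = Mul(Add(0, -5), K) = Mul(-5, K))
Function('A')(M) = Add(Pow(M, 2), Mul(-9, M)) (Function('A')(M) = Add(Add(Pow(M, 2), Mul(Add(-2, -2), M)), Mul(-5, M)) = Add(Add(Pow(M, 2), Mul(-4, M)), Mul(-5, M)) = Add(Pow(M, 2), Mul(-9, M)))
Add(Mul(107, Function('A')(-5)), -145) = Add(Mul(107, Mul(-5, Add(-9, -5))), -145) = Add(Mul(107, Mul(-5, -14)), -145) = Add(Mul(107, 70), -145) = Add(7490, -145) = 7345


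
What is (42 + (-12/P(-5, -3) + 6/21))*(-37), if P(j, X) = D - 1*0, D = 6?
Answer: -10434/7 ≈ -1490.6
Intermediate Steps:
P(j, X) = 6 (P(j, X) = 6 - 1*0 = 6 + 0 = 6)
(42 + (-12/P(-5, -3) + 6/21))*(-37) = (42 + (-12/6 + 6/21))*(-37) = (42 + (-12*1/6 + 6*(1/21)))*(-37) = (42 + (-2 + 2/7))*(-37) = (42 - 12/7)*(-37) = (282/7)*(-37) = -10434/7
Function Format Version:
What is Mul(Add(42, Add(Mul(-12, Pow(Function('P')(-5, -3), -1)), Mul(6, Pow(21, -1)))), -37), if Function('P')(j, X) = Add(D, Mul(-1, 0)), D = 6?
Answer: Rational(-10434, 7) ≈ -1490.6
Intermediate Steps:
Function('P')(j, X) = 6 (Function('P')(j, X) = Add(6, Mul(-1, 0)) = Add(6, 0) = 6)
Mul(Add(42, Add(Mul(-12, Pow(Function('P')(-5, -3), -1)), Mul(6, Pow(21, -1)))), -37) = Mul(Add(42, Add(Mul(-12, Pow(6, -1)), Mul(6, Pow(21, -1)))), -37) = Mul(Add(42, Add(Mul(-12, Rational(1, 6)), Mul(6, Rational(1, 21)))), -37) = Mul(Add(42, Add(-2, Rational(2, 7))), -37) = Mul(Add(42, Rational(-12, 7)), -37) = Mul(Rational(282, 7), -37) = Rational(-10434, 7)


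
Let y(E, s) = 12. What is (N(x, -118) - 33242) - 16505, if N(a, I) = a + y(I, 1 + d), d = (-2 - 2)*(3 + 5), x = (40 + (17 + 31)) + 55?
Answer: -49592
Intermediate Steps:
x = 143 (x = (40 + 48) + 55 = 88 + 55 = 143)
d = -32 (d = -4*8 = -32)
N(a, I) = 12 + a (N(a, I) = a + 12 = 12 + a)
(N(x, -118) - 33242) - 16505 = ((12 + 143) - 33242) - 16505 = (155 - 33242) - 16505 = -33087 - 16505 = -49592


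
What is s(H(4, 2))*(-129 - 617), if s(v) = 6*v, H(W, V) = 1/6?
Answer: -746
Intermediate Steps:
H(W, V) = 1/6
s(H(4, 2))*(-129 - 617) = (6*(1/6))*(-129 - 617) = 1*(-746) = -746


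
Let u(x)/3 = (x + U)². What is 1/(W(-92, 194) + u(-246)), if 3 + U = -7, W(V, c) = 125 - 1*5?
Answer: 1/196728 ≈ 5.0832e-6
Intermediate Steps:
W(V, c) = 120 (W(V, c) = 125 - 5 = 120)
U = -10 (U = -3 - 7 = -10)
u(x) = 3*(-10 + x)² (u(x) = 3*(x - 10)² = 3*(-10 + x)²)
1/(W(-92, 194) + u(-246)) = 1/(120 + 3*(-10 - 246)²) = 1/(120 + 3*(-256)²) = 1/(120 + 3*65536) = 1/(120 + 196608) = 1/196728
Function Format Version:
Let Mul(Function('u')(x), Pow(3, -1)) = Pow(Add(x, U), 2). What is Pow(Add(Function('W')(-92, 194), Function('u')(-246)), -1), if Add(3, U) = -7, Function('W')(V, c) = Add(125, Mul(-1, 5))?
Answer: Rational(1, 196728) ≈ 5.0832e-6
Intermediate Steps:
Function('W')(V, c) = 120 (Function('W')(V, c) = Add(125, -5) = 120)
U = -10 (U = Add(-3, -7) = -10)
Function('u')(x) = Mul(3, Pow(Add(-10, x), 2)) (Function('u')(x) = Mul(3, Pow(Add(x, -10), 2)) = Mul(3, Pow(Add(-10, x), 2)))
Pow(Add(Function('W')(-92, 194), Function('u')(-246)), -1) = Pow(Add(120, Mul(3, Pow(Add(-10, -246), 2))), -1) = Pow(Add(120, Mul(3, Pow(-256, 2))), -1) = Pow(Add(120, Mul(3, 65536)), -1) = Pow(Add(120, 196608), -1) = Pow(196728, -1) = Rational(1, 196728)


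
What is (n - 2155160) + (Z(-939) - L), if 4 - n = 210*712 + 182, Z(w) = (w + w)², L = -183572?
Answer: 1405598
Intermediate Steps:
Z(w) = 4*w² (Z(w) = (2*w)² = 4*w²)
n = -149698 (n = 4 - (210*712 + 182) = 4 - (149520 + 182) = 4 - 1*149702 = 4 - 149702 = -149698)
(n - 2155160) + (Z(-939) - L) = (-149698 - 2155160) + (4*(-939)² - 1*(-183572)) = -2304858 + (4*881721 + 183572) = -2304858 + (3526884 + 183572) = -2304858 + 3710456 = 1405598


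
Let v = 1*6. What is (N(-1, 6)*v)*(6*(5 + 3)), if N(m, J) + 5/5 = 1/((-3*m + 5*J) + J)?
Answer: -3648/13 ≈ -280.62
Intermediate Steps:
v = 6
N(m, J) = -1 + 1/(-3*m + 6*J) (N(m, J) = -1 + 1/((-3*m + 5*J) + J) = -1 + 1/(-3*m + 6*J))
(N(-1, 6)*v)*(6*(5 + 3)) = (((1/3 - 1 - 2*6)/(-1*(-1) + 2*6))*6)*(6*(5 + 3)) = (((1/3 - 1 - 12)/(1 + 12))*6)*(6*8) = ((-38/3/13)*6)*48 = (((1/13)*(-38/3))*6)*48 = -38/39*6*48 = -76/13*48 = -3648/13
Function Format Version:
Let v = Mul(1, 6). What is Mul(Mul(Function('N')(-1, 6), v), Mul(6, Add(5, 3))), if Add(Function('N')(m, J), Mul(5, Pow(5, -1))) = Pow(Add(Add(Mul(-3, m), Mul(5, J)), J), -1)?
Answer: Rational(-3648, 13) ≈ -280.62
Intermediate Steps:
v = 6
Function('N')(m, J) = Add(-1, Pow(Add(Mul(-3, m), Mul(6, J)), -1)) (Function('N')(m, J) = Add(-1, Pow(Add(Add(Mul(-3, m), Mul(5, J)), J), -1)) = Add(-1, Pow(Add(Mul(-3, m), Mul(6, J)), -1)))
Mul(Mul(Function('N')(-1, 6), v), Mul(6, Add(5, 3))) = Mul(Mul(Mul(Pow(Add(Mul(-1, -1), Mul(2, 6)), -1), Add(Rational(1, 3), -1, Mul(-2, 6))), 6), Mul(6, Add(5, 3))) = Mul(Mul(Mul(Pow(Add(1, 12), -1), Add(Rational(1, 3), -1, -12)), 6), Mul(6, 8)) = Mul(Mul(Mul(Pow(13, -1), Rational(-38, 3)), 6), 48) = Mul(Mul(Mul(Rational(1, 13), Rational(-38, 3)), 6), 48) = Mul(Mul(Rational(-38, 39), 6), 48) = Mul(Rational(-76, 13), 48) = Rational(-3648, 13)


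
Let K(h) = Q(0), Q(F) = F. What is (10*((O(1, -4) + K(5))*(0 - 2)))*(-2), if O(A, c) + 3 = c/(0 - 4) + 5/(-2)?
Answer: -180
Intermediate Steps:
K(h) = 0
O(A, c) = -11/2 - c/4 (O(A, c) = -3 + (c/(0 - 4) + 5/(-2)) = -3 + (c/(-4) + 5*(-½)) = -3 + (c*(-¼) - 5/2) = -3 + (-c/4 - 5/2) = -3 + (-5/2 - c/4) = -11/2 - c/4)
(10*((O(1, -4) + K(5))*(0 - 2)))*(-2) = (10*(((-11/2 - ¼*(-4)) + 0)*(0 - 2)))*(-2) = (10*(((-11/2 + 1) + 0)*(-2)))*(-2) = (10*((-9/2 + 0)*(-2)))*(-2) = (10*(-9/2*(-2)))*(-2) = (10*9)*(-2) = 90*(-2) = -180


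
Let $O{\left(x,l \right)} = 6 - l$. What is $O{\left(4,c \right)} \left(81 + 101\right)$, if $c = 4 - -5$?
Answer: $-546$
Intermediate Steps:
$c = 9$ ($c = 4 + 5 = 9$)
$O{\left(4,c \right)} \left(81 + 101\right) = \left(6 - 9\right) \left(81 + 101\right) = \left(6 - 9\right) 182 = \left(-3\right) 182 = -546$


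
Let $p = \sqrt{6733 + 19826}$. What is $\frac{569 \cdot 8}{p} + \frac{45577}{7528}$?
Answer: $\frac{45577}{7528} + \frac{4552 \sqrt{2951}}{8853} \approx 33.986$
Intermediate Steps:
$p = 3 \sqrt{2951}$ ($p = \sqrt{26559} = 3 \sqrt{2951} \approx 162.97$)
$\frac{569 \cdot 8}{p} + \frac{45577}{7528} = \frac{569 \cdot 8}{3 \sqrt{2951}} + \frac{45577}{7528} = 4552 \frac{\sqrt{2951}}{8853} + 45577 \cdot \frac{1}{7528} = \frac{4552 \sqrt{2951}}{8853} + \frac{45577}{7528} = \frac{45577}{7528} + \frac{4552 \sqrt{2951}}{8853}$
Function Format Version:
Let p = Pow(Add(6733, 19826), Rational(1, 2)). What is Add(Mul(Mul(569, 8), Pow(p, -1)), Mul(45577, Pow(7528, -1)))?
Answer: Add(Rational(45577, 7528), Mul(Rational(4552, 8853), Pow(2951, Rational(1, 2)))) ≈ 33.986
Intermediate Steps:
p = Mul(3, Pow(2951, Rational(1, 2))) (p = Pow(26559, Rational(1, 2)) = Mul(3, Pow(2951, Rational(1, 2))) ≈ 162.97)
Add(Mul(Mul(569, 8), Pow(p, -1)), Mul(45577, Pow(7528, -1))) = Add(Mul(Mul(569, 8), Pow(Mul(3, Pow(2951, Rational(1, 2))), -1)), Mul(45577, Pow(7528, -1))) = Add(Mul(4552, Mul(Rational(1, 8853), Pow(2951, Rational(1, 2)))), Mul(45577, Rational(1, 7528))) = Add(Mul(Rational(4552, 8853), Pow(2951, Rational(1, 2))), Rational(45577, 7528)) = Add(Rational(45577, 7528), Mul(Rational(4552, 8853), Pow(2951, Rational(1, 2))))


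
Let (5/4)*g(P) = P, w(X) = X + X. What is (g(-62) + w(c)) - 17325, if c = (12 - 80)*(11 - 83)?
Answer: -37913/5 ≈ -7582.6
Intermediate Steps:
c = 4896 (c = -68*(-72) = 4896)
w(X) = 2*X
g(P) = 4*P/5
(g(-62) + w(c)) - 17325 = ((⅘)*(-62) + 2*4896) - 17325 = (-248/5 + 9792) - 17325 = 48712/5 - 17325 = -37913/5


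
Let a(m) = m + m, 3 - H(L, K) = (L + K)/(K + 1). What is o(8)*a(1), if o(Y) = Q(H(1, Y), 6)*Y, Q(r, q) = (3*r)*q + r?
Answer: 608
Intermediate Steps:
H(L, K) = 3 - (K + L)/(1 + K) (H(L, K) = 3 - (L + K)/(K + 1) = 3 - (K + L)/(1 + K))
Q(r, q) = r + 3*q*r (Q(r, q) = 3*q*r + r = r + 3*q*r)
a(m) = 2*m
o(Y) = 19*Y*(2 + 2*Y)/(1 + Y) (o(Y) = (((3 - 1*1 + 2*Y)/(1 + Y))*(1 + 3*6))*Y = (((3 - 1 + 2*Y)/(1 + Y))*(1 + 18))*Y = (((2 + 2*Y)/(1 + Y))*19)*Y = (19*(2 + 2*Y)/(1 + Y))*Y = 19*Y*(2 + 2*Y)/(1 + Y))
o(8)*a(1) = (38*8)*(2*1) = 304*2 = 608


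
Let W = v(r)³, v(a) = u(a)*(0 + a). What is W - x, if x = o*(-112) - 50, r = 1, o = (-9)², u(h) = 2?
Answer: 9130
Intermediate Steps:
o = 81
v(a) = 2*a (v(a) = 2*(0 + a) = 2*a)
W = 8 (W = (2*1)³ = 2³ = 8)
x = -9122 (x = 81*(-112) - 50 = -9072 - 50 = -9122)
W - x = 8 - 1*(-9122) = 8 + 9122 = 9130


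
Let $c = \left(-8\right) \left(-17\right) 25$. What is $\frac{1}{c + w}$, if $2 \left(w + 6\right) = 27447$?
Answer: $\frac{2}{34235} \approx 5.842 \cdot 10^{-5}$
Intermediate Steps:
$w = \frac{27435}{2}$ ($w = -6 + \frac{1}{2} \cdot 27447 = -6 + \frac{27447}{2} = \frac{27435}{2} \approx 13718.0$)
$c = 3400$ ($c = 136 \cdot 25 = 3400$)
$\frac{1}{c + w} = \frac{1}{3400 + \frac{27435}{2}} = \frac{1}{\frac{34235}{2}} = \frac{2}{34235}$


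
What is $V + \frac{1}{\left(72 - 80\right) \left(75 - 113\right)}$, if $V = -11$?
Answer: $- \frac{3343}{304} \approx -10.997$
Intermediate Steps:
$V + \frac{1}{\left(72 - 80\right) \left(75 - 113\right)} = -11 + \frac{1}{\left(72 - 80\right) \left(75 - 113\right)} = -11 + \frac{1}{\left(-8\right) \left(-38\right)} = -11 - - \frac{1}{304} = -11 + \frac{1}{304} = - \frac{3343}{304}$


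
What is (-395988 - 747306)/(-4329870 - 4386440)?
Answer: 571647/4358155 ≈ 0.13117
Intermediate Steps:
(-395988 - 747306)/(-4329870 - 4386440) = -1143294/(-8716310) = -1143294*(-1/8716310) = 571647/4358155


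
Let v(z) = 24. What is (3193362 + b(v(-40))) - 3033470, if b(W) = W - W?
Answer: 159892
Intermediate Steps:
b(W) = 0
(3193362 + b(v(-40))) - 3033470 = (3193362 + 0) - 3033470 = 3193362 - 3033470 = 159892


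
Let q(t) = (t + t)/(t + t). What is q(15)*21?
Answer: 21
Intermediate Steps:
q(t) = 1 (q(t) = (2*t)/((2*t)) = (2*t)*(1/(2*t)) = 1)
q(15)*21 = 1*21 = 21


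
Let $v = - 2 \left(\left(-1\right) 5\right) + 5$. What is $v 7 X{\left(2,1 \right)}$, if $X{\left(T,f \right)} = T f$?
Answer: $210$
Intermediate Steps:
$v = 15$ ($v = \left(-2\right) \left(-5\right) + 5 = 10 + 5 = 15$)
$v 7 X{\left(2,1 \right)} = 15 \cdot 7 \cdot 2 \cdot 1 = 105 \cdot 2 = 210$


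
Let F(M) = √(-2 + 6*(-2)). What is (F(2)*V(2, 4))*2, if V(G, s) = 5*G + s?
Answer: 28*I*√14 ≈ 104.77*I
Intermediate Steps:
V(G, s) = s + 5*G
F(M) = I*√14 (F(M) = √(-2 - 12) = √(-14) = I*√14)
(F(2)*V(2, 4))*2 = ((I*√14)*(4 + 5*2))*2 = ((I*√14)*(4 + 10))*2 = ((I*√14)*14)*2 = (14*I*√14)*2 = 28*I*√14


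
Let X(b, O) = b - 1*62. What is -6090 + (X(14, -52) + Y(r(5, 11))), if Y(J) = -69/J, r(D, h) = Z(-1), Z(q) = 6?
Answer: -12299/2 ≈ -6149.5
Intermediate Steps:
r(D, h) = 6
X(b, O) = -62 + b (X(b, O) = b - 62 = -62 + b)
-6090 + (X(14, -52) + Y(r(5, 11))) = -6090 + ((-62 + 14) - 69/6) = -6090 + (-48 - 69*⅙) = -6090 + (-48 - 23/2) = -6090 - 119/2 = -12299/2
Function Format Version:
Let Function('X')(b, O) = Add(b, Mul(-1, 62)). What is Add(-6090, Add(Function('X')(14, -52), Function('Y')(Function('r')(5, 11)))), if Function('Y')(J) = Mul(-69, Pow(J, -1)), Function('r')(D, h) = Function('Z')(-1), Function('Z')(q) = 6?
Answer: Rational(-12299, 2) ≈ -6149.5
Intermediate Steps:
Function('r')(D, h) = 6
Function('X')(b, O) = Add(-62, b) (Function('X')(b, O) = Add(b, -62) = Add(-62, b))
Add(-6090, Add(Function('X')(14, -52), Function('Y')(Function('r')(5, 11)))) = Add(-6090, Add(Add(-62, 14), Mul(-69, Pow(6, -1)))) = Add(-6090, Add(-48, Mul(-69, Rational(1, 6)))) = Add(-6090, Add(-48, Rational(-23, 2))) = Add(-6090, Rational(-119, 2)) = Rational(-12299, 2)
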